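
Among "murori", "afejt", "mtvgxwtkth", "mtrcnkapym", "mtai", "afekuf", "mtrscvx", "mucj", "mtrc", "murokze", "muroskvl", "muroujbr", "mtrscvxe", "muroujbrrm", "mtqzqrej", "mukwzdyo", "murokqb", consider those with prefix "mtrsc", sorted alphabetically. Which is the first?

Filter for "mtrsc…" and sort: "mtrscvx", "mtrscvxe"
The 1st is mtrscvx.

mtrscvx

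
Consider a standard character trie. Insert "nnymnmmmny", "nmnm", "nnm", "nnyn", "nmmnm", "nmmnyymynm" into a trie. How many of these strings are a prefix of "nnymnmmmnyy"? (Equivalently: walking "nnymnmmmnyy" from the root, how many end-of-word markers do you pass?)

Check each prefix of "nnymnmmmnyy" against the stored set — each match is an end-marker on the path.
Prefixes of the query that are stored words: "nnymnmmmny"
Count: 1

1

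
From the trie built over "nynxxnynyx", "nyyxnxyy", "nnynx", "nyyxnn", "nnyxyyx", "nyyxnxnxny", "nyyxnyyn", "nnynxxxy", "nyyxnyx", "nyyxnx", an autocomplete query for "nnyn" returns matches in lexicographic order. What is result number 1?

Filter for "nnyn…" and sort: "nnynx", "nnynxxxy"
Position 1: nnynx

nnynx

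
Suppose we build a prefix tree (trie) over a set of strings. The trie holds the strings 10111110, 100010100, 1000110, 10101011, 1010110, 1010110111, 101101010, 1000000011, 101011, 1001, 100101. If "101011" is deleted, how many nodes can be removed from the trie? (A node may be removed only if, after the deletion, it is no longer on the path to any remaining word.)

0

A node on "101011"'s path can go only if nothing else ends at it or branches off below it.
Every node on "101011" is still needed (e.g. by "1010110"), so nothing is freed.
Nodes removed: 0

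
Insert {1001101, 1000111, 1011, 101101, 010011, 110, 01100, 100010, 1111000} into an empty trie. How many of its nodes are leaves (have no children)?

A leaf is a node with no children — equivalently, the end of a word that is not a proper prefix of any other stored word.
Those words: "010011", "01100", "100010", "1000111", "1001101", "101101", "110", "1111000"
Leaf count: 8

8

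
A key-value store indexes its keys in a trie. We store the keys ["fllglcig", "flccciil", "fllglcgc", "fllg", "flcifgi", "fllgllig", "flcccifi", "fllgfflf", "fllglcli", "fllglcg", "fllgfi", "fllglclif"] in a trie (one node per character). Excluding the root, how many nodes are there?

Count nodes per top-level branch (shared prefixes stored once):
  'f'-branch (flcccifi, flccciil, flcifgi, fllg, fllgfflf, fllgfi, fllglcg, fllglcgc, fllglcig, fllglcli, fllglclif, fllgllig): 33 nodes
Sum: 33

33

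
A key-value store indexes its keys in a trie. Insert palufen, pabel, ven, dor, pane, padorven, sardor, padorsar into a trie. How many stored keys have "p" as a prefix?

5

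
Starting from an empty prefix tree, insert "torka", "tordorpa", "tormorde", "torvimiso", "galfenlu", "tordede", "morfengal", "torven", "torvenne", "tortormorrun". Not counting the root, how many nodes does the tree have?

Trace insertions, counting only characters that open a new branch:
  "torka" → 5 new (t, o, r, k, a)
  "tordorpa" → prefix "tor" already present; 5 new (d, o, r, p, a)
  "tormorde" → prefix "tor" already present; 5 new (m, o, r, d, e)
  "torvimiso" → prefix "tor" already present; 6 new (v, i, m, i, s, o)
  "galfenlu" → 8 new (g, a, l, f, e, n, l, u)
  "tordede" → prefix "tord" already present; 3 new (e, d, e)
  "morfengal" → 9 new (m, o, r, f, e, n, g, a, l)
  "torven" → prefix "torv" already present; 2 new (e, n)
  "torvenne" → prefix "torven" already present; 2 new (n, e)
  "tortormorrun" → prefix "tor" already present; 9 new (t, o, r, m, o, r, r, u, n)
Total nodes = 5 + 5 + 5 + 6 + 8 + 3 + 9 + 2 + 2 + 9 = 54

54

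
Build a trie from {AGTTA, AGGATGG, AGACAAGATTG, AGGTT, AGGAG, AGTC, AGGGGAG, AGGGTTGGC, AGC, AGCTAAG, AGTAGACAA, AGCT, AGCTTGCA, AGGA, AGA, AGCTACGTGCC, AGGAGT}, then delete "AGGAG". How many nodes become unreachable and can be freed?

0

Walk "AGGAG" from the leaf back toward the root, removing each node that no remaining word uses.
Every node on "AGGAG" is still needed (e.g. by "AGGAGT"), so nothing is freed.
Nodes removed: 0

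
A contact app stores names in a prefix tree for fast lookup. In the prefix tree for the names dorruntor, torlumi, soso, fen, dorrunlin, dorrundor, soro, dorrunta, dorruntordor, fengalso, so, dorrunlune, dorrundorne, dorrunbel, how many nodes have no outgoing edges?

A leaf is a node with no children — equivalently, the end of a word that is not a proper prefix of any other stored word.
Those words: "dorrunbel", "dorrundorne", "dorrunlin", "dorrunlune", "dorrunta", "dorruntordor", "fengalso", "soro", "soso", "torlumi"
Leaf count: 10

10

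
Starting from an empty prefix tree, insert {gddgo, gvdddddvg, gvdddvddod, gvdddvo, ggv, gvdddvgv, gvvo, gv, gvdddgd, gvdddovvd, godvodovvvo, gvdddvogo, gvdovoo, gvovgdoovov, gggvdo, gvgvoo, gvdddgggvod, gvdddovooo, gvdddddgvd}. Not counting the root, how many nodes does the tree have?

75

Count nodes per top-level branch (shared prefixes stored once):
  'g'-branch (gddgo, gggvdo, ggv, godvodovvvo, gv, gvdddddgvd, gvdddddvg, gvdddgd, gvdddgggvod, gvdddovooo, gvdddovvd, gvdddvddod, gvdddvgv, gvdddvo, gvdddvogo, gvdovoo, gvgvoo, gvovgdoovov, gvvo): 75 nodes
Sum: 75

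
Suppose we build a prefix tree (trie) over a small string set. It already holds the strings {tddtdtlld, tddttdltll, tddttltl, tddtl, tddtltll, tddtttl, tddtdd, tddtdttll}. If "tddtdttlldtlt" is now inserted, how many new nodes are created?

"tddtdttll" is already a path in the trie; the remaining "dtlt" must be added.
Each of the 4 remaining characters creates one node.

4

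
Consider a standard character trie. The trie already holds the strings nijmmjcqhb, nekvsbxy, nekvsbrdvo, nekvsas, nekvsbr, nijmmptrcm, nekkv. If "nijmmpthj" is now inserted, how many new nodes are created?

2

Walking "nijmmpthj" from the root, the first 7 characters ("nijmmpt") follow existing edges; "h" is the first miss.
New nodes needed: |"nijmmpthj"| − 7 = 9 − 7 = 2.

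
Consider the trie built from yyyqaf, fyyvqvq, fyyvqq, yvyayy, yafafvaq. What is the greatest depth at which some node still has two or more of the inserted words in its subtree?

5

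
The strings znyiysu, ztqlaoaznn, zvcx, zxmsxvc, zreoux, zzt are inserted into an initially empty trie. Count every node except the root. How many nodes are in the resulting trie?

For each word, the new-node count is its length minus the longest prefix already in the trie:
  "znyiysu" → 7 new (z, n, y, i, y, s, u)
  "ztqlaoaznn" → prefix "z" already present; 9 new (t, q, l, a, o, a, z, n, n)
  "zvcx" → prefix "z" already present; 3 new (v, c, x)
  "zxmsxvc" → prefix "z" already present; 6 new (x, m, s, x, v, c)
  "zreoux" → prefix "z" already present; 5 new (r, e, o, u, x)
  "zzt" → prefix "z" already present; 2 new (z, t)
Total nodes = 7 + 9 + 3 + 6 + 5 + 2 = 32

32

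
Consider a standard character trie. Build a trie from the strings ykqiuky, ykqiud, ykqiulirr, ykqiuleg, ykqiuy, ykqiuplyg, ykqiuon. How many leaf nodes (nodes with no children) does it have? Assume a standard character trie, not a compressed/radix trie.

Leaves are exactly the stored words that no other stored word extends.
Those words: "ykqiud", "ykqiuky", "ykqiuleg", "ykqiulirr", "ykqiuon", "ykqiuplyg", "ykqiuy"
Leaf count: 7

7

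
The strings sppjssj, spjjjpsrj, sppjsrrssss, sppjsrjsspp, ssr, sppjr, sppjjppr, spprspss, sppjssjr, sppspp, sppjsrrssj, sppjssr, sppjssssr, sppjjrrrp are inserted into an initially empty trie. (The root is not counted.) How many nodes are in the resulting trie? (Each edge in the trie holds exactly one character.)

Insert word by word; a character creates a node only if that edge doesn't already exist:
  "sppjssj" → 7 new (s, p, p, j, s, s, j)
  "spjjjpsrj" → prefix "sp" already present; 7 new (j, j, j, p, s, r, j)
  "sppjsrrssss" → prefix "sppjs" already present; 6 new (r, r, s, s, s, s)
  "sppjsrjsspp" → prefix "sppjsr" already present; 5 new (j, s, s, p, p)
  "ssr" → prefix "s" already present; 2 new (s, r)
  "sppjr" → prefix "sppj" already present; 1 new (r)
  "sppjjppr" → prefix "sppj" already present; 4 new (j, p, p, r)
  "spprspss" → prefix "spp" already present; 5 new (r, s, p, s, s)
  "sppjssjr" → prefix "sppjssj" already present; 1 new (r)
  "sppspp" → prefix "spp" already present; 3 new (s, p, p)
  "sppjsrrssj" → prefix "sppjsrrss" already present; 1 new (j)
  "sppjssr" → prefix "sppjss" already present; 1 new (r)
  "sppjssssr" → prefix "sppjss" already present; 3 new (s, s, r)
  "sppjjrrrp" → prefix "sppjj" already present; 4 new (r, r, r, p)
Total nodes = 7 + 7 + 6 + 5 + 2 + 1 + 4 + 5 + 1 + 3 + 1 + 1 + 3 + 4 = 50

50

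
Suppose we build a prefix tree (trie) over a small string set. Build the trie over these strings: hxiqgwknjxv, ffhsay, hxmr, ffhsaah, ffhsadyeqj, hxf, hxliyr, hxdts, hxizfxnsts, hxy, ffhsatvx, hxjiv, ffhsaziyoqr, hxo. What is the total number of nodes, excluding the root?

Trace insertions, counting only characters that open a new branch:
  "hxiqgwknjxv" → 11 new (h, x, i, q, g, w, k, n, j, x, v)
  "ffhsay" → 6 new (f, f, h, s, a, y)
  "hxmr" → prefix "hx" already present; 2 new (m, r)
  "ffhsaah" → prefix "ffhsa" already present; 2 new (a, h)
  "ffhsadyeqj" → prefix "ffhsa" already present; 5 new (d, y, e, q, j)
  "hxf" → prefix "hx" already present; 1 new (f)
  "hxliyr" → prefix "hx" already present; 4 new (l, i, y, r)
  "hxdts" → prefix "hx" already present; 3 new (d, t, s)
  "hxizfxnsts" → prefix "hxi" already present; 7 new (z, f, x, n, s, t, s)
  "hxy" → prefix "hx" already present; 1 new (y)
  "ffhsatvx" → prefix "ffhsa" already present; 3 new (t, v, x)
  "hxjiv" → prefix "hx" already present; 3 new (j, i, v)
  "ffhsaziyoqr" → prefix "ffhsa" already present; 6 new (z, i, y, o, q, r)
  "hxo" → prefix "hx" already present; 1 new (o)
Total nodes = 11 + 6 + 2 + 2 + 5 + 1 + 4 + 3 + 7 + 1 + 3 + 3 + 6 + 1 = 55

55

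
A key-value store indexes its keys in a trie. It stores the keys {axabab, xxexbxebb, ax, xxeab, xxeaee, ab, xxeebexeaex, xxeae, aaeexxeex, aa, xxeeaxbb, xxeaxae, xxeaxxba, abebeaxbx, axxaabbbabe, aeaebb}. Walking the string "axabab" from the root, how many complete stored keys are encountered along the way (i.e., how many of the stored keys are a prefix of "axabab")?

Walk "axabab" from the root; an end-of-word marker is hit whenever a stored word is a prefix of "axabab".
Prefixes of the query that are stored words: "ax", "axabab"
Count: 2

2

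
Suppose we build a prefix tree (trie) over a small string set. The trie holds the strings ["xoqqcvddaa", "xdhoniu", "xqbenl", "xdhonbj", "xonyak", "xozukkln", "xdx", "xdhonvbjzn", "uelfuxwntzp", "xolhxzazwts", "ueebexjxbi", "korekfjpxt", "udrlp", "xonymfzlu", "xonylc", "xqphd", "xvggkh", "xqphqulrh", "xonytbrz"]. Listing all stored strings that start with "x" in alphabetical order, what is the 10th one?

xoqqcvddaa

DFS of the "x" subtree visits, in order: "xdhonbj", "xdhoniu", "xdhonvbjzn", "xdx", "xolhxzazwts", "xonyak", "xonylc", "xonymfzlu", "xonytbrz", "xoqqcvddaa", "xozukkln", "xqbenl", "xqphd", "xqphqulrh", "xvggkh"
The 10th is xoqqcvddaa.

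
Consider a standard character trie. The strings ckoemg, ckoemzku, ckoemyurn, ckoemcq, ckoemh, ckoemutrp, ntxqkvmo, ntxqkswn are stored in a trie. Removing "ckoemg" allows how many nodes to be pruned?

After clearing the end-marker at "ckoemg", prune upward until reaching a node still needed by another word.
The suffix "g" (1 node) is used only by "ckoemg"; the node for "ckoem" still has the child "z", so pruning stops there.
Nodes removed: 1

1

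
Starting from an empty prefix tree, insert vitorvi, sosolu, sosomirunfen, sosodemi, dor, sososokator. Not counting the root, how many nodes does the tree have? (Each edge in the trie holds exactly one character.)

35

Trie structure (* marks end of a word):
(root)
├─ d
│  └─ o
│     └─ r *
├─ s
│  └─ o
│     └─ s
│        └─ o
│           ├─ d
│           │  └─ e
│           │     └─ m
│           │        └─ i *
│           ├─ l
│           │  └─ u *
│           ├─ m
│           │  └─ i
│           │     └─ r
│           │        └─ u
│           │           └─ n
│           │              └─ f
│           │                 └─ e
│           │                    └─ n *
│           └─ s
│              └─ o
│                 └─ k
│                    └─ a
│                       └─ t
│                          └─ o
│                             └─ r *
└─ v
   └─ i
      └─ t
         └─ o
            └─ r
               └─ v
                  └─ i *
Counting every labelled node above: 35.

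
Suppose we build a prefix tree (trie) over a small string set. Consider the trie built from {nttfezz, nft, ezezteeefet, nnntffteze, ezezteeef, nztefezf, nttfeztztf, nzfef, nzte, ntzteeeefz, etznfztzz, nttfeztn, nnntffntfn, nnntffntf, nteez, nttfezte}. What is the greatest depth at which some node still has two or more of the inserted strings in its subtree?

9

Look for the deepest trie node that still has at least two words in its subtree.
"ezezteeef" and "ezezteeefet" agree on "ezezteeef" (9 characters) before diverging; nothing deeper is shared.
Longest shared-prefix length: 9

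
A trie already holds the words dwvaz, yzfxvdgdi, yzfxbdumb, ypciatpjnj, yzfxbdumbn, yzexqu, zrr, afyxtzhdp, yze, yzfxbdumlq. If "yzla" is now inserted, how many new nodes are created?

2

"yz" is already a path in the trie; the remaining "la" must be added.
Each of the 2 remaining characters creates one node.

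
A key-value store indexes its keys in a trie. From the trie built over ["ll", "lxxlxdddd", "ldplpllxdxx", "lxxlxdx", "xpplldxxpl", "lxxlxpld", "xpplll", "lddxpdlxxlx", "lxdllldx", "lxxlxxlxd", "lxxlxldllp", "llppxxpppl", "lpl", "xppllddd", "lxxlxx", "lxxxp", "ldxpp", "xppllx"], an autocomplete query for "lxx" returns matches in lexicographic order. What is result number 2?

DFS of the "lxx" subtree visits, in order: "lxxlxdddd", "lxxlxdx", "lxxlxldllp", "lxxlxpld", "lxxlxx", "lxxlxxlxd", "lxxxp"
The 2nd is lxxlxdx.

lxxlxdx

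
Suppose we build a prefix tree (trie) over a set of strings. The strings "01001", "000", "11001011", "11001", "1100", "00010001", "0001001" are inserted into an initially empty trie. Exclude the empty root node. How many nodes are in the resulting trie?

Count nodes per top-level branch (shared prefixes stored once):
  '0'-branch (000, 00010001, 0001001, 01001): 13 nodes
  '1'-branch (1100, 11001, 11001011): 8 nodes
Sum: 21

21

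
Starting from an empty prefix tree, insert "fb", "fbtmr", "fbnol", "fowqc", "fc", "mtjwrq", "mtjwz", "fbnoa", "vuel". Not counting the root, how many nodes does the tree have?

25

Count nodes per top-level branch (shared prefixes stored once):
  'f'-branch (fb, fbnoa, fbnol, fbtmr, fc, fowqc): 14 nodes
  'm'-branch (mtjwrq, mtjwz): 7 nodes
  'v'-branch (vuel): 4 nodes
Sum: 25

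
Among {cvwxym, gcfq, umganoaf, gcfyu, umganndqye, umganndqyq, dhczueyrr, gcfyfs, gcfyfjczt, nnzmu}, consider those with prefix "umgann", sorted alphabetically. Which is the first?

Filter for "umgann…" and sort: "umganndqye", "umganndqyq"
Position 1: umganndqye

umganndqye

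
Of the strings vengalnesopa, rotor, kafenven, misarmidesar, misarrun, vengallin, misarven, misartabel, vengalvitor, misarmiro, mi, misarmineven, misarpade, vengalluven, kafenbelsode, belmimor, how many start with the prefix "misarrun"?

Walk to "misarrun"; the words in its subtree are exactly those with that prefix.
Words under "misarrun": misarrun
Count: 1

1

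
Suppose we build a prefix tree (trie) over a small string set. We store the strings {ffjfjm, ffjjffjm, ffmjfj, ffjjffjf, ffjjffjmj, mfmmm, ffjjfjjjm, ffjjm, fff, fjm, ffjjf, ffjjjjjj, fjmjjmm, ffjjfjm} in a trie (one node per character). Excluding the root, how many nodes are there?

For each word, the new-node count is its length minus the longest prefix already in the trie:
  "ffjfjm" → 6 new (f, f, j, f, j, m)
  "ffjjffjm" → prefix "ffj" already present; 5 new (j, f, f, j, m)
  "ffmjfj" → prefix "ff" already present; 4 new (m, j, f, j)
  "ffjjffjf" → prefix "ffjjffj" already present; 1 new (f)
  "ffjjffjmj" → prefix "ffjjffjm" already present; 1 new (j)
  "mfmmm" → 5 new (m, f, m, m, m)
  "ffjjfjjjm" → prefix "ffjjf" already present; 4 new (j, j, j, m)
  "ffjjm" → prefix "ffjj" already present; 1 new (m)
  "fff" → prefix "ff" already present; 1 new (f)
  "fjm" → prefix "f" already present; 2 new (j, m)
  "ffjjf" → prefix "ffjjf" already present; 0 new (none)
  "ffjjjjjj" → prefix "ffjj" already present; 4 new (j, j, j, j)
  "fjmjjmm" → prefix "fjm" already present; 4 new (j, j, m, m)
  "ffjjfjm" → prefix "ffjjfj" already present; 1 new (m)
Total nodes = 6 + 5 + 4 + 1 + 1 + 5 + 4 + 1 + 1 + 2 + 0 + 4 + 4 + 1 = 39

39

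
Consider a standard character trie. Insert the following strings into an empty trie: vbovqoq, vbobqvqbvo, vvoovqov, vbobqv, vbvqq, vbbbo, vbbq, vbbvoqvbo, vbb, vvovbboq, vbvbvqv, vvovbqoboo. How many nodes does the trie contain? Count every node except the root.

48

Insert word by word; a character creates a node only if that edge doesn't already exist:
  "vbovqoq" → 7 new (v, b, o, v, q, o, q)
  "vbobqvqbvo" → prefix "vbo" already present; 7 new (b, q, v, q, b, v, o)
  "vvoovqov" → prefix "v" already present; 7 new (v, o, o, v, q, o, v)
  "vbobqv" → prefix "vbobqv" already present; 0 new (none)
  "vbvqq" → prefix "vb" already present; 3 new (v, q, q)
  "vbbbo" → prefix "vb" already present; 3 new (b, b, o)
  "vbbq" → prefix "vbb" already present; 1 new (q)
  "vbbvoqvbo" → prefix "vbb" already present; 6 new (v, o, q, v, b, o)
  "vbb" → prefix "vbb" already present; 0 new (none)
  "vvovbboq" → prefix "vvo" already present; 5 new (v, b, b, o, q)
  "vbvbvqv" → prefix "vbv" already present; 4 new (b, v, q, v)
  "vvovbqoboo" → prefix "vvovb" already present; 5 new (q, o, b, o, o)
Total nodes = 7 + 7 + 7 + 0 + 3 + 3 + 1 + 6 + 0 + 5 + 4 + 5 = 48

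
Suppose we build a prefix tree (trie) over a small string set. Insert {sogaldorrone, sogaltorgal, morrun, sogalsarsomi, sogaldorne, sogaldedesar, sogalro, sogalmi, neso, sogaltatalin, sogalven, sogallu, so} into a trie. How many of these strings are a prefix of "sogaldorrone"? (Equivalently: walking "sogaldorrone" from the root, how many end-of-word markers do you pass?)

Check each prefix of "sogaldorrone" against the stored set — each match is an end-marker on the path.
Prefixes of the query that are stored words: "so", "sogaldorrone"
Count: 2

2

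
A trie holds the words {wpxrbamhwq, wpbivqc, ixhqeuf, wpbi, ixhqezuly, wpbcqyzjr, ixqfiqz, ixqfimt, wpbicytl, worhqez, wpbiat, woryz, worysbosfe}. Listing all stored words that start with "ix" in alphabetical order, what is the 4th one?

ixqfiqz

Filter for "ix…" and sort: "ixhqeuf", "ixhqezuly", "ixqfimt", "ixqfiqz"
The 4th is ixqfiqz.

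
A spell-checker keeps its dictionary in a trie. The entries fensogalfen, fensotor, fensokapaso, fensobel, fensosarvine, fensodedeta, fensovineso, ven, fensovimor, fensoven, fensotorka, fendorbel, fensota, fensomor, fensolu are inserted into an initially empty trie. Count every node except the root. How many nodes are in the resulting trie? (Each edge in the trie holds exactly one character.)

For each word, the new-node count is its length minus the longest prefix already in the trie:
  "fensogalfen" → 11 new (f, e, n, s, o, g, a, l, f, e, n)
  "fensotor" → prefix "fenso" already present; 3 new (t, o, r)
  "fensokapaso" → prefix "fenso" already present; 6 new (k, a, p, a, s, o)
  "fensobel" → prefix "fenso" already present; 3 new (b, e, l)
  "fensosarvine" → prefix "fenso" already present; 7 new (s, a, r, v, i, n, e)
  "fensodedeta" → prefix "fenso" already present; 6 new (d, e, d, e, t, a)
  "fensovineso" → prefix "fenso" already present; 6 new (v, i, n, e, s, o)
  "ven" → 3 new (v, e, n)
  "fensovimor" → prefix "fensovi" already present; 3 new (m, o, r)
  "fensoven" → prefix "fensov" already present; 2 new (e, n)
  "fensotorka" → prefix "fensotor" already present; 2 new (k, a)
  "fendorbel" → prefix "fen" already present; 6 new (d, o, r, b, e, l)
  "fensota" → prefix "fensot" already present; 1 new (a)
  "fensomor" → prefix "fenso" already present; 3 new (m, o, r)
  "fensolu" → prefix "fenso" already present; 2 new (l, u)
Total nodes = 11 + 3 + 6 + 3 + 7 + 6 + 6 + 3 + 3 + 2 + 2 + 6 + 1 + 3 + 2 = 64

64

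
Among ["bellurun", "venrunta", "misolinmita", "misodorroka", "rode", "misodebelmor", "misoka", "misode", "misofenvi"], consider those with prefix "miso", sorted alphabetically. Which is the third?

misodorroka

DFS of the "miso" subtree visits, in order: "misode", "misodebelmor", "misodorroka", "misofenvi", "misoka", "misolinmita"
Position 3: misodorroka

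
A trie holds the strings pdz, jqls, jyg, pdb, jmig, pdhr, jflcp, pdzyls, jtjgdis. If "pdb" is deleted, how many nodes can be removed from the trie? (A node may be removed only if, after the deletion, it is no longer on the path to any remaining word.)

1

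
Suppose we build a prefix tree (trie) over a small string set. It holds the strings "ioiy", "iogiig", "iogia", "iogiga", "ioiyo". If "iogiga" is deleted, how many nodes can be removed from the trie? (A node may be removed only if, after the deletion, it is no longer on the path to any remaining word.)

2

Walk "iogiga" from the leaf back toward the root, removing each node that no remaining word uses.
The suffix "ga" (2 nodes) is used only by "iogiga"; the node for "iogi" still has the child "i", so pruning stops there.
Nodes removed: 2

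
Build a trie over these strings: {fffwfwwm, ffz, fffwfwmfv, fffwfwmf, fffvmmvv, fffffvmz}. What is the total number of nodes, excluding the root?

22

Trace insertions, counting only characters that open a new branch:
  "fffwfwwm" → 8 new (f, f, f, w, f, w, w, m)
  "ffz" → prefix "ff" already present; 1 new (z)
  "fffwfwmfv" → prefix "fffwfw" already present; 3 new (m, f, v)
  "fffwfwmf" → prefix "fffwfwmf" already present; 0 new (none)
  "fffvmmvv" → prefix "fff" already present; 5 new (v, m, m, v, v)
  "fffffvmz" → prefix "fff" already present; 5 new (f, f, v, m, z)
Total nodes = 8 + 1 + 3 + 0 + 5 + 5 = 22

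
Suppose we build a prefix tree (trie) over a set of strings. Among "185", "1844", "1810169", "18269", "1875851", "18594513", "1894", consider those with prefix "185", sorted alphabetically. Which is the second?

Filter for "185…" and sort: "185", "18594513"
The 2nd is 18594513.

18594513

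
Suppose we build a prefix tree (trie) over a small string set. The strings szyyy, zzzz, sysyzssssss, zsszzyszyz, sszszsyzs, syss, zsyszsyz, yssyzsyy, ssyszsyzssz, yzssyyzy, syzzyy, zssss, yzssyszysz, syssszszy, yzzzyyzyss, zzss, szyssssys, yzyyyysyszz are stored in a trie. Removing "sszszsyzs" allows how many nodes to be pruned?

A node on "sszszsyzs"'s path can go only if nothing else ends at it or branches off below it.
The suffix "zszsyzs" (7 nodes) is used only by "sszszsyzs"; the node for "ss" still has the child "y", so pruning stops there.
Nodes removed: 7

7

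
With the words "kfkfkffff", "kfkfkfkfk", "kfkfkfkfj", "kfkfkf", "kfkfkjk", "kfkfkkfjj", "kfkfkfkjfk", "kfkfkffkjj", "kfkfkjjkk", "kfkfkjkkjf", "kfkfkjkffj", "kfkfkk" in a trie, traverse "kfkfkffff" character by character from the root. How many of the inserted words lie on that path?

2

Walk "kfkfkffff" from the root; an end-of-word marker is hit whenever a stored word is a prefix of "kfkfkffff".
Prefixes of the query that are stored words: "kfkfkf", "kfkfkffff"
Count: 2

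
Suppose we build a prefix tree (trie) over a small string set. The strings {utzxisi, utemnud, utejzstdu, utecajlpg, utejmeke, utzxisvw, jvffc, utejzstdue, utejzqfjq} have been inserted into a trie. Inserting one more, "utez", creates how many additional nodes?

1

"ute" is already a path in the trie; the remaining "z" must be added.
So 4 − 3 = 1 new nodes.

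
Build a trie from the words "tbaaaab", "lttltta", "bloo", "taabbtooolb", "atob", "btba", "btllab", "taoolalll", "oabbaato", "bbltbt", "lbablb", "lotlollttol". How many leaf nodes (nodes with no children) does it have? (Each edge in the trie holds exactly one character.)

12

Leaves are exactly the stored words that no other stored word extends.
Those words: "atob", "bbltbt", "bloo", "btba", "btllab", "lbablb", "lotlollttol", "lttltta", "oabbaato", "taabbtooolb", "taoolalll", "tbaaaab"
Leaf count: 12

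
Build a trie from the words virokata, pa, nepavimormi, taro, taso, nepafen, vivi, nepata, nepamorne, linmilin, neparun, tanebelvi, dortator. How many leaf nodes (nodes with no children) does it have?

Leaves are exactly the stored words that no other stored word extends.
Those words: "dortator", "linmilin", "nepafen", "nepamorne", "neparun", "nepata", "nepavimormi", "pa", "tanebelvi", "taro", "taso", "virokata", "vivi"
Leaf count: 13

13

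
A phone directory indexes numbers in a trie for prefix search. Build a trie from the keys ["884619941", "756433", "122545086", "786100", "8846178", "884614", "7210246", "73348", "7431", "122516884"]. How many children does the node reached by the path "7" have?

Follow the path "7" to its node, then look at its outgoing edges.
Characters that immediately follow "7" among the stored strings: {2, 3, 4, 5, 8}.
That node has 5 child edges.

5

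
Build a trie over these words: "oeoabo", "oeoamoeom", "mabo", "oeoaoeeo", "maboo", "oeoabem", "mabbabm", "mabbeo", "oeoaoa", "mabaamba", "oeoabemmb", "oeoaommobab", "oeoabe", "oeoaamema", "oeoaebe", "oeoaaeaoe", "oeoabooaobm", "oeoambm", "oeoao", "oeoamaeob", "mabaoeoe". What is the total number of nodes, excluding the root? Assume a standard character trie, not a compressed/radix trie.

69

Count nodes per top-level branch (shared prefixes stored once):
  'm'-branch (mabaamba, mabaoeoe, mabbabm, mabbeo, mabo, maboo): 20 nodes
  'o'-branch (oeoaaeaoe, oeoaamema, oeoabe, oeoabem, oeoabemmb, oeoabo, oeoabooaobm, oeoaebe, oeoamaeob, oeoambm, oeoamoeom, oeoao, oeoaoa, oeoaoeeo, oeoaommobab): 49 nodes
Sum: 69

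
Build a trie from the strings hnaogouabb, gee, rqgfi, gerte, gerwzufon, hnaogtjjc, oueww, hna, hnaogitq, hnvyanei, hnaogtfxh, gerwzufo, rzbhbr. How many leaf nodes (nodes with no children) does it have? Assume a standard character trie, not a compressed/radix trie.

11

A leaf is a node with no children — equivalently, the end of a word that is not a proper prefix of any other stored word.
Those words: "gee", "gerte", "gerwzufon", "hnaogitq", "hnaogouabb", "hnaogtfxh", "hnaogtjjc", "hnvyanei", "oueww", "rqgfi", "rzbhbr"
Leaf count: 11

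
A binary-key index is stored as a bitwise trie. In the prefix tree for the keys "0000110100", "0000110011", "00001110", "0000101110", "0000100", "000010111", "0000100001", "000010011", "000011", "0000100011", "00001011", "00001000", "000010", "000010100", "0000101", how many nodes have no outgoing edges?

8

A leaf is a node with no children — equivalently, the end of a word that is not a proper prefix of any other stored word.
Those words: "0000100001", "0000100011", "000010011", "000010100", "0000101110", "0000110011", "0000110100", "00001110"
Leaf count: 8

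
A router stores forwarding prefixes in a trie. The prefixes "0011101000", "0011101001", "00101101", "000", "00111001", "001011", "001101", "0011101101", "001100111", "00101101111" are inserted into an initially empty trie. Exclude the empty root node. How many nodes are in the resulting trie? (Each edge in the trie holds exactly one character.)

For each word, the new-node count is its length minus the longest prefix already in the trie:
  "0011101000" → 10 new (0, 0, 1, 1, 1, 0, 1, 0, 0, 0)
  "0011101001" → prefix "001110100" already present; 1 new (1)
  "00101101" → prefix "001" already present; 5 new (0, 1, 1, 0, 1)
  "000" → prefix "00" already present; 1 new (0)
  "00111001" → prefix "001110" already present; 2 new (0, 1)
  "001011" → prefix "001011" already present; 0 new (none)
  "001101" → prefix "0011" already present; 2 new (0, 1)
  "0011101101" → prefix "0011101" already present; 3 new (1, 0, 1)
  "001100111" → prefix "00110" already present; 4 new (0, 1, 1, 1)
  "00101101111" → prefix "00101101" already present; 3 new (1, 1, 1)
Total nodes = 10 + 1 + 5 + 1 + 2 + 0 + 2 + 3 + 4 + 3 = 31

31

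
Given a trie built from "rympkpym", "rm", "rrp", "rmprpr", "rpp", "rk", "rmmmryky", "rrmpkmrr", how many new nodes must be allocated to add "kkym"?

4

Nothing in the trie begins with "k"; the whole of "kkym" is new.
4 − 0 = 4 new nodes.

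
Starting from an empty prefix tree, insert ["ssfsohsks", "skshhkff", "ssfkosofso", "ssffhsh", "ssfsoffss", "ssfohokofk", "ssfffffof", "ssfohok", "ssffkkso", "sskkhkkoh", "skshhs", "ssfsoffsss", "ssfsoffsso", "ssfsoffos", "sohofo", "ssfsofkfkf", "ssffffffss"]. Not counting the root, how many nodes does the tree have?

71

For each word, the new-node count is its length minus the longest prefix already in the trie:
  "ssfsohsks" → 9 new (s, s, f, s, o, h, s, k, s)
  "skshhkff" → prefix "s" already present; 7 new (k, s, h, h, k, f, f)
  "ssfkosofso" → prefix "ssf" already present; 7 new (k, o, s, o, f, s, o)
  "ssffhsh" → prefix "ssf" already present; 4 new (f, h, s, h)
  "ssfsoffss" → prefix "ssfso" already present; 4 new (f, f, s, s)
  "ssfohokofk" → prefix "ssf" already present; 7 new (o, h, o, k, o, f, k)
  "ssfffffof" → prefix "ssff" already present; 5 new (f, f, f, o, f)
  "ssfohok" → prefix "ssfohok" already present; 0 new (none)
  "ssffkkso" → prefix "ssff" already present; 4 new (k, k, s, o)
  "sskkhkkoh" → prefix "ss" already present; 7 new (k, k, h, k, k, o, h)
  "skshhs" → prefix "skshh" already present; 1 new (s)
  "ssfsoffsss" → prefix "ssfsoffss" already present; 1 new (s)
  "ssfsoffsso" → prefix "ssfsoffss" already present; 1 new (o)
  "ssfsoffos" → prefix "ssfsoff" already present; 2 new (o, s)
  "sohofo" → prefix "s" already present; 5 new (o, h, o, f, o)
  "ssfsofkfkf" → prefix "ssfsof" already present; 4 new (k, f, k, f)
  "ssffffffss" → prefix "ssfffff" already present; 3 new (f, s, s)
Total nodes = 9 + 7 + 7 + 4 + 4 + 7 + 5 + 0 + 4 + 7 + 1 + 1 + 1 + 2 + 5 + 4 + 3 = 71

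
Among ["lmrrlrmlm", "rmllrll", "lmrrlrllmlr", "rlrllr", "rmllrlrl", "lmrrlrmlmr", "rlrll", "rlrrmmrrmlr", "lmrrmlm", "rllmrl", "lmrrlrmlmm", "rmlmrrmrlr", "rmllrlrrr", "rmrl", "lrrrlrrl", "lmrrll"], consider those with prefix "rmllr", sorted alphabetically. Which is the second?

Words with prefix "rmllr", in lexicographic order: "rmllrll", "rmllrlrl", "rmllrlrrr"
The 2nd is rmllrlrl.

rmllrlrl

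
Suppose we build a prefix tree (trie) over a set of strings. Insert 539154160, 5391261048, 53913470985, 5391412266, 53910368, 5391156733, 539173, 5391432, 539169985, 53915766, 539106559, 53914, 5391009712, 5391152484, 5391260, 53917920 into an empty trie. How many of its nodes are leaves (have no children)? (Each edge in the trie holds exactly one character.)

Leaves are exactly the stored words that no other stored word extends.
Those words: "5391009712", "53910368", "539106559", "5391152484", "5391156733", "5391260", "5391261048", "53913470985", "5391412266", "5391432", "539154160", "53915766", "539169985", "539173", "53917920"
Leaf count: 15

15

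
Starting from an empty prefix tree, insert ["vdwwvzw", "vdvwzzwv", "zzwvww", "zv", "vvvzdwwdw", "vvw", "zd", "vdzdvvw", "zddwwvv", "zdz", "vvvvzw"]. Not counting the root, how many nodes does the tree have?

44

For each word, the new-node count is its length minus the longest prefix already in the trie:
  "vdwwvzw" → 7 new (v, d, w, w, v, z, w)
  "vdvwzzwv" → prefix "vd" already present; 6 new (v, w, z, z, w, v)
  "zzwvww" → 6 new (z, z, w, v, w, w)
  "zv" → prefix "z" already present; 1 new (v)
  "vvvzdwwdw" → prefix "v" already present; 8 new (v, v, z, d, w, w, d, w)
  "vvw" → prefix "vv" already present; 1 new (w)
  "zd" → prefix "z" already present; 1 new (d)
  "vdzdvvw" → prefix "vd" already present; 5 new (z, d, v, v, w)
  "zddwwvv" → prefix "zd" already present; 5 new (d, w, w, v, v)
  "zdz" → prefix "zd" already present; 1 new (z)
  "vvvvzw" → prefix "vvv" already present; 3 new (v, z, w)
Total nodes = 7 + 6 + 6 + 1 + 8 + 1 + 1 + 5 + 5 + 1 + 3 = 44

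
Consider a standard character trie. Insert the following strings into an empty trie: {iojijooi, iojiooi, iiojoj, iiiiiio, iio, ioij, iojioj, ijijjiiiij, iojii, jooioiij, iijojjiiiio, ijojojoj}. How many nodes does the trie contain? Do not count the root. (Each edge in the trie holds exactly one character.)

Trace insertions, counting only characters that open a new branch:
  "iojijooi" → 8 new (i, o, j, i, j, o, o, i)
  "iojiooi" → prefix "ioji" already present; 3 new (o, o, i)
  "iiojoj" → prefix "i" already present; 5 new (i, o, j, o, j)
  "iiiiiio" → prefix "ii" already present; 5 new (i, i, i, i, o)
  "iio" → prefix "iio" already present; 0 new (none)
  "ioij" → prefix "io" already present; 2 new (i, j)
  "iojioj" → prefix "iojio" already present; 1 new (j)
  "ijijjiiiij" → prefix "i" already present; 9 new (j, i, j, j, i, i, i, i, j)
  "iojii" → prefix "ioji" already present; 1 new (i)
  "jooioiij" → 8 new (j, o, o, i, o, i, i, j)
  "iijojjiiiio" → prefix "ii" already present; 9 new (j, o, j, j, i, i, i, i, o)
  "ijojojoj" → prefix "ij" already present; 6 new (o, j, o, j, o, j)
Total nodes = 8 + 3 + 5 + 5 + 0 + 2 + 1 + 9 + 1 + 8 + 9 + 6 = 57

57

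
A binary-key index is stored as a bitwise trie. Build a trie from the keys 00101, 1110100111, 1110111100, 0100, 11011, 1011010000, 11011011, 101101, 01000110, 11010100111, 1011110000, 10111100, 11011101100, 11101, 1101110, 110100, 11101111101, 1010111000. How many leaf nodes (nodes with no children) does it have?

A leaf is a node with no children — equivalently, the end of a word that is not a proper prefix of any other stored word.
Those words: "00101", "01000110", "1010111000", "1011010000", "1011110000", "110100", "11010100111", "11011011", "11011101100", "1110100111", "1110111100", "11101111101"
Leaf count: 12

12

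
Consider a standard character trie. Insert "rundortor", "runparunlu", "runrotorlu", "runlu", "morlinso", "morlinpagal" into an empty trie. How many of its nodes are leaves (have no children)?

A leaf is a node with no children — equivalently, the end of a word that is not a proper prefix of any other stored word.
Those words: "morlinpagal", "morlinso", "rundortor", "runlu", "runparunlu", "runrotorlu"
Leaf count: 6

6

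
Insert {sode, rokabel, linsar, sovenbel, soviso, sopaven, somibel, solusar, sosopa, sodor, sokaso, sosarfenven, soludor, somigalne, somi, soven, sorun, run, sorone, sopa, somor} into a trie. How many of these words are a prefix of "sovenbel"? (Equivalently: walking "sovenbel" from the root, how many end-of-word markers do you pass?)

2

Check each prefix of "sovenbel" against the stored set — each match is an end-marker on the path.
Prefixes of the query that are stored words: "soven", "sovenbel"
Count: 2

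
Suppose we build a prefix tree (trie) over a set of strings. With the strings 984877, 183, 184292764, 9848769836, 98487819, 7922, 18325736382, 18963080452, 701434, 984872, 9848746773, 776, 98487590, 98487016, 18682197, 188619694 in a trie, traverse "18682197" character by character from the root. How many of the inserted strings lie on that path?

1

Walk "18682197" from the root; an end-of-word marker is hit whenever a stored word is a prefix of "18682197".
Prefixes of the query that are stored words: "18682197"
Count: 1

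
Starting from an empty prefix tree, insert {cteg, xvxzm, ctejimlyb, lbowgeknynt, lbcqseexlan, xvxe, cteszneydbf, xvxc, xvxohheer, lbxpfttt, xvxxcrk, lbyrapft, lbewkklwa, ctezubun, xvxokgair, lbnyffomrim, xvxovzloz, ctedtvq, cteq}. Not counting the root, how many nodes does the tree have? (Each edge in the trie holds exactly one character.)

103

For each word, the new-node count is its length minus the longest prefix already in the trie:
  "cteg" → 4 new (c, t, e, g)
  "xvxzm" → 5 new (x, v, x, z, m)
  "ctejimlyb" → prefix "cte" already present; 6 new (j, i, m, l, y, b)
  "lbowgeknynt" → 11 new (l, b, o, w, g, e, k, n, y, n, t)
  "lbcqseexlan" → prefix "lb" already present; 9 new (c, q, s, e, e, x, l, a, n)
  "xvxe" → prefix "xvx" already present; 1 new (e)
  "cteszneydbf" → prefix "cte" already present; 8 new (s, z, n, e, y, d, b, f)
  "xvxc" → prefix "xvx" already present; 1 new (c)
  "xvxohheer" → prefix "xvx" already present; 6 new (o, h, h, e, e, r)
  "lbxpfttt" → prefix "lb" already present; 6 new (x, p, f, t, t, t)
  "xvxxcrk" → prefix "xvx" already present; 4 new (x, c, r, k)
  "lbyrapft" → prefix "lb" already present; 6 new (y, r, a, p, f, t)
  "lbewkklwa" → prefix "lb" already present; 7 new (e, w, k, k, l, w, a)
  "ctezubun" → prefix "cte" already present; 5 new (z, u, b, u, n)
  "xvxokgair" → prefix "xvxo" already present; 5 new (k, g, a, i, r)
  "lbnyffomrim" → prefix "lb" already present; 9 new (n, y, f, f, o, m, r, i, m)
  "xvxovzloz" → prefix "xvxo" already present; 5 new (v, z, l, o, z)
  "ctedtvq" → prefix "cte" already present; 4 new (d, t, v, q)
  "cteq" → prefix "cte" already present; 1 new (q)
Total nodes = 4 + 5 + 6 + 11 + 9 + 1 + 8 + 1 + 6 + 6 + 4 + 6 + 7 + 5 + 5 + 9 + 5 + 4 + 1 = 103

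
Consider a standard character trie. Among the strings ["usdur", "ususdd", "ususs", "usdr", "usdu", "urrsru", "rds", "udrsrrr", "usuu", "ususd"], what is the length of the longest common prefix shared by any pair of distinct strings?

5

Equivalently: take the maximum, over all pairs, of their longest common prefix length.
"ususd" and "ususdd" agree on "ususd" (5 characters) before diverging; nothing deeper is shared.
Longest shared-prefix length: 5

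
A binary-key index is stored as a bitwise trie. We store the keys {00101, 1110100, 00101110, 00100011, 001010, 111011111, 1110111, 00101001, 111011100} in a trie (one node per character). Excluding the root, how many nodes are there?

Trace insertions, counting only characters that open a new branch:
  "00101" → 5 new (0, 0, 1, 0, 1)
  "1110100" → 7 new (1, 1, 1, 0, 1, 0, 0)
  "00101110" → prefix "00101" already present; 3 new (1, 1, 0)
  "00100011" → prefix "0010" already present; 4 new (0, 0, 1, 1)
  "001010" → prefix "00101" already present; 1 new (0)
  "111011111" → prefix "11101" already present; 4 new (1, 1, 1, 1)
  "1110111" → prefix "1110111" already present; 0 new (none)
  "00101001" → prefix "001010" already present; 2 new (0, 1)
  "111011100" → prefix "1110111" already present; 2 new (0, 0)
Total nodes = 5 + 7 + 3 + 4 + 1 + 4 + 0 + 2 + 2 = 28

28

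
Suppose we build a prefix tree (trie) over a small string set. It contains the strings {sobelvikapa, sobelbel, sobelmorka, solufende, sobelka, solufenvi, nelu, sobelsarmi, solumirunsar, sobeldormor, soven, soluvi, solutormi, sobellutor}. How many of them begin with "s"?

13

Walk to "s"; the words in its subtree are exactly those with that prefix.
Matches: "sobelbel", "sobeldormor", "sobelka", "sobellutor", "sobelmorka", "sobelsarmi", "sobelvikapa", "solufende", "solufenvi", "solumirunsar", "solutormi", "soluvi", "soven"
Count: 13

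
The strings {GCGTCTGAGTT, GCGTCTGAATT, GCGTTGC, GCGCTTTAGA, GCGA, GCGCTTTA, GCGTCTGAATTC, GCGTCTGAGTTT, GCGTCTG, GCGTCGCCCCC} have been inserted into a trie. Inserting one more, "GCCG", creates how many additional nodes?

2

Walking "GCCG" from the root, the first 2 characters ("GC") follow existing edges; "C" is the first miss.
So 4 − 2 = 2 new nodes.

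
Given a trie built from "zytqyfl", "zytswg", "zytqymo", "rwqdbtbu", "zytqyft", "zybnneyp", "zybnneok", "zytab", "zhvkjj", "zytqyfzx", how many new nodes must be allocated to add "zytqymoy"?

1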